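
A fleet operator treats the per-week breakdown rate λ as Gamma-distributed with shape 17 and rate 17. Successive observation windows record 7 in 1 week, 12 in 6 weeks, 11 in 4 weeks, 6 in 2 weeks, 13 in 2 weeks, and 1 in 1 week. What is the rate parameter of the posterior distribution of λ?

33

Total count: 7 + 12 + 11 + 6 + 13 + 1 = 50.
Total exposure: 1 + 6 + 4 + 2 + 2 + 1 = 16 weeks.
The Gamma prior is conjugate for the Poisson rate, so λ | data ~ Gamma(17+50, 17+16) = Gamma(67, 33).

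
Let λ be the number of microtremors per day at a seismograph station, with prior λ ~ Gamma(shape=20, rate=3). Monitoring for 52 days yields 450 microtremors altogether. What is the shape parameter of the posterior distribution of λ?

470

Total count 450 over total exposure 52 days.
By Gamma–Poisson conjugacy, the posterior is Gamma(α + Σx, β + Σt) = Gamma(20 + 450, 3 + 52) = Gamma(470, 55).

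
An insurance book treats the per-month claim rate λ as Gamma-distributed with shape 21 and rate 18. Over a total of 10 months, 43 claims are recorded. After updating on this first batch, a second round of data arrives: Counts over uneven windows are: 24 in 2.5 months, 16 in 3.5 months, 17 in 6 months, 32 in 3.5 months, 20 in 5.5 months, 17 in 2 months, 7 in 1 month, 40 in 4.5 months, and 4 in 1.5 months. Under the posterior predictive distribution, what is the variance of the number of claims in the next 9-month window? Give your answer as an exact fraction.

145323/3364

Total count 43 over total exposure 10 months.
After the first batch: Gamma(21 + 43, 18 + 10) = Gamma(64, 28).
Total count: 24 + 16 + 17 + 32 + 20 + 17 + 7 + 40 + 4 = 177.
Total exposure: 2.5 + 3.5 + 6 + 3.5 + 5.5 + 2 + 1 + 4.5 + 1.5 = 30 months.
After the second batch: Gamma(64 + 177, 28 + 30) = Gamma(241, 58).
The posterior predictive for a window of length T is Negative Binomial with variance T·α'·(β'+T)/β'² = 9·241·67/3364 = 145323/3364.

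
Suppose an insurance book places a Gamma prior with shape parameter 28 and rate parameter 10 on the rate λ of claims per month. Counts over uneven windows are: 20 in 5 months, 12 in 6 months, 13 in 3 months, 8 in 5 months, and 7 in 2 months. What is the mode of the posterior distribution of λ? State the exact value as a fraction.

87/31

Total count: 20 + 12 + 13 + 8 + 7 = 60.
Total exposure: 5 + 6 + 3 + 5 + 2 = 21 months.
Gamma(α, β) with Poisson data over total exposure Σt gives posterior Gamma(α+Σx, β+Σt) = Gamma(88, 31).
Posterior mode = (α'−1)/β' = 87/31.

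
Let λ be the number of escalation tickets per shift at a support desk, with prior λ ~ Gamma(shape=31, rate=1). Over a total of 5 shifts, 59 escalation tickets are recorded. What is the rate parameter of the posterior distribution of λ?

Total count 59 over total exposure 5 shifts.
Gamma(α, β) with Poisson data over total exposure Σt gives posterior Gamma(α+Σx, β+Σt) = Gamma(90, 6).

6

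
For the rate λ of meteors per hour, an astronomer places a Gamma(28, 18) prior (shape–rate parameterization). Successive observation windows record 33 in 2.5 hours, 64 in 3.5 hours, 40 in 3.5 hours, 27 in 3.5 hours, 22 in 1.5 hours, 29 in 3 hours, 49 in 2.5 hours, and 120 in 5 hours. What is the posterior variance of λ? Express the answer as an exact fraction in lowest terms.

412/1849

Total count: 33 + 64 + 40 + 27 + 22 + 29 + 49 + 120 = 384.
Total exposure: 2.5 + 3.5 + 3.5 + 3.5 + 1.5 + 3 + 2.5 + 5 = 25 hours.
By Gamma–Poisson conjugacy, the posterior is Gamma(α + Σx, β + Σt) = Gamma(28 + 384, 18 + 25) = Gamma(412, 43).
Posterior variance = α'/β'² = 412/1849.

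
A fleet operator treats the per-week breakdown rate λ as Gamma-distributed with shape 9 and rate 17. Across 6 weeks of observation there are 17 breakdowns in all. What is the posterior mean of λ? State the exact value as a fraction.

Total count 17 over total exposure 6 weeks.
Gamma(α, β) with Poisson data over total exposure Σt gives posterior Gamma(α+Σx, β+Σt) = Gamma(26, 23).
Posterior mean = α'/β' = 26/23.

26/23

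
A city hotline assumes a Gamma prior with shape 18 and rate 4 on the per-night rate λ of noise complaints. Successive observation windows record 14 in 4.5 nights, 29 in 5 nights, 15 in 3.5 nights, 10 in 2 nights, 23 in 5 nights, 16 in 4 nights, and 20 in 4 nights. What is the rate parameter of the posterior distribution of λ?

32

Total count: 14 + 29 + 15 + 10 + 23 + 16 + 20 = 127.
Total exposure: 4.5 + 5 + 3.5 + 2 + 5 + 4 + 4 = 28 nights.
Gamma(α, β) with Poisson data over total exposure Σt gives posterior Gamma(α+Σx, β+Σt) = Gamma(145, 32).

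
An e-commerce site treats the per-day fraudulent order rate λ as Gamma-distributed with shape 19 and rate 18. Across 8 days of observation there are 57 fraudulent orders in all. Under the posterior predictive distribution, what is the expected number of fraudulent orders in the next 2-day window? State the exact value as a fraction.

Total count 57 over total exposure 8 days.
Gamma(α, β) with Poisson data over total exposure Σt gives posterior Gamma(α+Σx, β+Σt) = Gamma(76, 26).
Predictive mean over a 2-day window = T·E[λ|data] = 2·76/26 = 76/13.

76/13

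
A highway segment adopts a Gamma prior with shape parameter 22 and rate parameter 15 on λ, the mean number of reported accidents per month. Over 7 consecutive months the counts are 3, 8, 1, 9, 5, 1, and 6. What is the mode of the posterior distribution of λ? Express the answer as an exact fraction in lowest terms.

Total count: 3 + 8 + 1 + 9 + 5 + 1 + 6 = 33.
Total exposure: 7 months.
By Gamma–Poisson conjugacy, the posterior is Gamma(α + Σx, β + Σt) = Gamma(22 + 33, 15 + 7) = Gamma(55, 22).
Posterior mode = (α'−1)/β' = 54/22 = 27/11.

27/11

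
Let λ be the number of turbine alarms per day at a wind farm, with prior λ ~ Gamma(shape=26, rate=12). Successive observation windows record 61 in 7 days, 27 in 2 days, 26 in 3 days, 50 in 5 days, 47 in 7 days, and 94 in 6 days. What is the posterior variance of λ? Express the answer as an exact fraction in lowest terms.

331/1764

Total count: 61 + 27 + 26 + 50 + 47 + 94 = 305.
Total exposure: 7 + 2 + 3 + 5 + 7 + 6 = 30 days.
The Gamma prior is conjugate for the Poisson rate, so λ | data ~ Gamma(26+305, 12+30) = Gamma(331, 42).
Posterior variance = α'/β'² = 331/1764.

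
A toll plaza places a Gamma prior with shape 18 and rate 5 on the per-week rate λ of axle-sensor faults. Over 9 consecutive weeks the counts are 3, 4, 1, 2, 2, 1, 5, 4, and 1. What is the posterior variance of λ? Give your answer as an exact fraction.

Total count: 3 + 4 + 1 + 2 + 2 + 1 + 5 + 4 + 1 = 23.
Total exposure: 9 weeks.
The Gamma prior is conjugate for the Poisson rate, so λ | data ~ Gamma(18+23, 5+9) = Gamma(41, 14).
Posterior variance = α'/β'² = 41/196.

41/196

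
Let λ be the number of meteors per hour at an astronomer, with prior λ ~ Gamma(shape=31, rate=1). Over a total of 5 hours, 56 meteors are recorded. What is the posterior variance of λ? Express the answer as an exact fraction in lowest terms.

29/12

Total count 56 over total exposure 5 hours.
Conjugate update: add total count to the shape and total exposure to the rate, giving Gamma(87, 6).
Posterior variance = α'/β'² = 87/36 = 29/12.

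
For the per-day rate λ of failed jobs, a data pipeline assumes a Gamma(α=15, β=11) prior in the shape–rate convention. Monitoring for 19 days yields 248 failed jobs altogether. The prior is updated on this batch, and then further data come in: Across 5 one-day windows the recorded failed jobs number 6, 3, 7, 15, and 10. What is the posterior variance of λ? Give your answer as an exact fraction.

304/1225

Total count 248 over total exposure 19 days.
After the first batch: Gamma(15 + 248, 11 + 19) = Gamma(263, 30).
Total count: 6 + 3 + 7 + 15 + 10 = 41.
Total exposure: 5 days.
After the second batch: Gamma(263 + 41, 30 + 5) = Gamma(304, 35).
Posterior variance = α'/β'² = 304/1225.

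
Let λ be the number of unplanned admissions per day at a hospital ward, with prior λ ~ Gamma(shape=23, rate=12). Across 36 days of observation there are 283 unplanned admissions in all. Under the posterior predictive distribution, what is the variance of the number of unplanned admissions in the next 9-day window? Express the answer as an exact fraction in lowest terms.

8721/128

Total count 283 over total exposure 36 days.
By Gamma–Poisson conjugacy, the posterior is Gamma(α + Σx, β + Σt) = Gamma(23 + 283, 12 + 36) = Gamma(306, 48).
The posterior predictive for a window of length T is Negative Binomial with variance T·α'·(β'+T)/β'² = 9·306·57/2304 = 8721/128.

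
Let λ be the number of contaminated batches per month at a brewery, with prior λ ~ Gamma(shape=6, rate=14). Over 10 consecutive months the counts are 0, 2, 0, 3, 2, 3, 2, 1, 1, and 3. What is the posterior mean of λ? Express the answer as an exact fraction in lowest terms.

23/24

Total count: 0 + 2 + 0 + 3 + 2 + 3 + 2 + 1 + 1 + 3 = 17.
Total exposure: 10 months.
By Gamma–Poisson conjugacy, the posterior is Gamma(α + Σx, β + Σt) = Gamma(6 + 17, 14 + 10) = Gamma(23, 24).
Posterior mean = α'/β' = 23/24.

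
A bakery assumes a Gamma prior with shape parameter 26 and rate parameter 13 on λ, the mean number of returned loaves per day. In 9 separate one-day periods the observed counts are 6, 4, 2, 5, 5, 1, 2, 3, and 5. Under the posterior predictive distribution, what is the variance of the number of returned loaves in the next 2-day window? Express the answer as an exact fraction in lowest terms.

Total count: 6 + 4 + 2 + 5 + 5 + 1 + 2 + 3 + 5 = 33.
Total exposure: 9 days.
Conjugate update: add total count to the shape and total exposure to the rate, giving Gamma(59, 22).
The posterior predictive for a window of length T is Negative Binomial with variance T·α'·(β'+T)/β'² = 2·59·24/484 = 708/121.

708/121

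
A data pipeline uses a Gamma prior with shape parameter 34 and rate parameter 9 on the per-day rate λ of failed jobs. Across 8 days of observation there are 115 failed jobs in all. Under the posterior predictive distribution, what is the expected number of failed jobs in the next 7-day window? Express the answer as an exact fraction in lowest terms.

Total count 115 over total exposure 8 days.
By Gamma–Poisson conjugacy, the posterior is Gamma(α + Σx, β + Σt) = Gamma(34 + 115, 9 + 8) = Gamma(149, 17).
Predictive mean over a 7-day window = T·E[λ|data] = 7·149/17 = 1043/17.

1043/17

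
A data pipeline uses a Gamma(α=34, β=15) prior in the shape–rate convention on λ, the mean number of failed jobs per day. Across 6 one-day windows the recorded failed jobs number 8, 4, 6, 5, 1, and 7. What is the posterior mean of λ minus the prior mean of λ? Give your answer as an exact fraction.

Total count: 8 + 4 + 6 + 5 + 1 + 7 = 31.
Total exposure: 6 days.
Posterior: α' = 34 + 31 = 65, β' = 15 + 6 = 21.
Posterior mean = 65/21 = 65/21; prior mean = 34/15 = 34/15. Difference = 65/21 − 34/15 = 29/35.

29/35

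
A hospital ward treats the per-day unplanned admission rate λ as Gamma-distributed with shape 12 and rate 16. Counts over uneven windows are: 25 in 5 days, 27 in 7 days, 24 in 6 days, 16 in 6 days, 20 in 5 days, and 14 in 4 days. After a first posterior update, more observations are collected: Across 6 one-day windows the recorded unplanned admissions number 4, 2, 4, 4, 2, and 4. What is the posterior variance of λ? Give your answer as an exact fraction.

158/3025

Total count: 25 + 27 + 24 + 16 + 20 + 14 = 126.
Total exposure: 5 + 7 + 6 + 6 + 5 + 4 = 33 days.
After the first batch: Gamma(12 + 126, 16 + 33) = Gamma(138, 49).
Total count: 4 + 2 + 4 + 4 + 2 + 4 = 20.
Total exposure: 6 days.
After the second batch: Gamma(138 + 20, 49 + 6) = Gamma(158, 55).
Posterior variance = α'/β'² = 158/3025.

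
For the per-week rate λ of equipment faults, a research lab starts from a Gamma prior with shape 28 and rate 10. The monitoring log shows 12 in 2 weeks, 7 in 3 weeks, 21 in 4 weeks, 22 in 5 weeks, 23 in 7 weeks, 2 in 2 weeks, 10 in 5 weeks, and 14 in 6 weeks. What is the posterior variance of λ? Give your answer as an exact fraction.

139/1936

Total count: 12 + 7 + 21 + 22 + 23 + 2 + 10 + 14 = 111.
Total exposure: 2 + 3 + 4 + 5 + 7 + 2 + 5 + 6 = 34 weeks.
By Gamma–Poisson conjugacy, the posterior is Gamma(α + Σx, β + Σt) = Gamma(28 + 111, 10 + 34) = Gamma(139, 44).
Posterior variance = α'/β'² = 139/1936.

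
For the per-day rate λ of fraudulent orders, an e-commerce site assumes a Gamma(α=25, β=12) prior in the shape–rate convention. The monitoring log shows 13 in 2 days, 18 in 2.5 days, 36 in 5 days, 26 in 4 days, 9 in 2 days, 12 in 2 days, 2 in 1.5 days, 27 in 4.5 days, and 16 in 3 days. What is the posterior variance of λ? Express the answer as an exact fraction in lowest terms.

Total count: 13 + 18 + 36 + 26 + 9 + 12 + 2 + 27 + 16 = 159.
Total exposure: 2 + 2.5 + 5 + 4 + 2 + 2 + 1.5 + 4.5 + 3 = 26.5 days.
Gamma(α, β) with Poisson data over total exposure Σt gives posterior Gamma(α+Σx, β+Σt) = Gamma(184, 77/2).
Posterior variance = α'/β'² = 184/(5929/4) = 736/5929.

736/5929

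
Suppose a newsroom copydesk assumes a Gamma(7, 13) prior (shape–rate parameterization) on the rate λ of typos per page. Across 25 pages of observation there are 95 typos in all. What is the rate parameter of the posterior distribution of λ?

Total count 95 over total exposure 25 pages.
The Gamma prior is conjugate for the Poisson rate, so λ | data ~ Gamma(7+95, 13+25) = Gamma(102, 38).

38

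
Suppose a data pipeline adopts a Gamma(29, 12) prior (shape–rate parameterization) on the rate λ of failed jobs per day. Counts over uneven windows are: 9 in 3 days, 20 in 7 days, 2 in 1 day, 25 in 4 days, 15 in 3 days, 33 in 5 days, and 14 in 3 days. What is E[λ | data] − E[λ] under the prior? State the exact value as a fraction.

Total count: 9 + 20 + 2 + 25 + 15 + 33 + 14 = 118.
Total exposure: 3 + 7 + 1 + 4 + 3 + 5 + 3 = 26 days.
Posterior: α' = 29 + 118 = 147, β' = 12 + 26 = 38.
Posterior mean = 147/38 = 147/38; prior mean = 29/12 = 29/12. Difference = 147/38 − 29/12 = 331/228.

331/228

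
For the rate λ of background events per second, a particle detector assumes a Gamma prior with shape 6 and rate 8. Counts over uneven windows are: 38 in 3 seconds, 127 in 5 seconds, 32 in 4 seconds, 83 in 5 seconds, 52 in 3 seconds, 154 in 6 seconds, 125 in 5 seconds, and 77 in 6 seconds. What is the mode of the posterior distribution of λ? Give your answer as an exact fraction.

77/5

Total count: 38 + 127 + 32 + 83 + 52 + 154 + 125 + 77 = 688.
Total exposure: 3 + 5 + 4 + 5 + 3 + 6 + 5 + 6 = 37 seconds.
Gamma(α, β) with Poisson data over total exposure Σt gives posterior Gamma(α+Σx, β+Σt) = Gamma(694, 45).
Posterior mode = (α'−1)/β' = 693/45 = 77/5.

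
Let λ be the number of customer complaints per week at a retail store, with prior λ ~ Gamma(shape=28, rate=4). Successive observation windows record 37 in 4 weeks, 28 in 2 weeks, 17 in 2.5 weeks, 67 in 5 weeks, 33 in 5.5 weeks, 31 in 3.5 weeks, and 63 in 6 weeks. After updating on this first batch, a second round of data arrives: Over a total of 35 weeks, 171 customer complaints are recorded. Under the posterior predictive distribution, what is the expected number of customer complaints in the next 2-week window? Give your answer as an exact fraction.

380/27

Total count: 37 + 28 + 17 + 67 + 33 + 31 + 63 = 276.
Total exposure: 4 + 2 + 2.5 + 5 + 5.5 + 3.5 + 6 = 28.5 weeks.
After the first batch: Gamma(28 + 276, 4 + 28.5) = Gamma(304, 65/2).
Total count 171 over total exposure 35 weeks.
After the second batch: Gamma(304 + 171, 65/2 + 35) = Gamma(475, 135/2).
Predictive mean over a 2-week window = T·E[λ|data] = 2·475/(135/2) = 380/27.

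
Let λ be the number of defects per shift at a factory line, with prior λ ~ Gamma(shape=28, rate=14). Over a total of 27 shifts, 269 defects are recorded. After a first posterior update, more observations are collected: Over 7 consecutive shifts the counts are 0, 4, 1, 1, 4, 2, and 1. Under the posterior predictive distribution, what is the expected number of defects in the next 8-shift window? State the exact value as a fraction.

Total count 269 over total exposure 27 shifts.
After the first batch: Gamma(28 + 269, 14 + 27) = Gamma(297, 41).
Total count: 0 + 4 + 1 + 1 + 4 + 2 + 1 = 13.
Total exposure: 7 shifts.
After the second batch: Gamma(297 + 13, 41 + 7) = Gamma(310, 48).
Predictive mean over an 8-shift window = T·E[λ|data] = 8·310/48 = 155/3.

155/3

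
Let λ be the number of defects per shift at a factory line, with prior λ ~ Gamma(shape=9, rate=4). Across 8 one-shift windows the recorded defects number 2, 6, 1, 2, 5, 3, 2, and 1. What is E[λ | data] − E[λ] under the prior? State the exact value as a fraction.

Total count: 2 + 6 + 1 + 2 + 5 + 3 + 2 + 1 = 22.
Total exposure: 8 shifts.
Gamma(α, β) with Poisson data over total exposure Σt gives posterior Gamma(α+Σx, β+Σt) = Gamma(31, 12).
Posterior mean = 31/12 = 31/12; prior mean = 9/4 = 9/4. Difference = 31/12 − 9/4 = 1/3.

1/3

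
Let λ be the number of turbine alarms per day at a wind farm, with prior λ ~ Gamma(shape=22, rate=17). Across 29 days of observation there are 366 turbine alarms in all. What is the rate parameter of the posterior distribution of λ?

46

Total count 366 over total exposure 29 days.
Gamma(α, β) with Poisson data over total exposure Σt gives posterior Gamma(α+Σx, β+Σt) = Gamma(388, 46).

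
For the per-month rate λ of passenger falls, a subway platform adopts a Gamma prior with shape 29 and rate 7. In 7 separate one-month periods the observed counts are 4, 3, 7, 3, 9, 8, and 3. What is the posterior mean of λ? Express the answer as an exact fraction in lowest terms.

Total count: 4 + 3 + 7 + 3 + 9 + 8 + 3 = 37.
Total exposure: 7 months.
Gamma(α, β) with Poisson data over total exposure Σt gives posterior Gamma(α+Σx, β+Σt) = Gamma(66, 14).
Posterior mean = α'/β' = 66/14 = 33/7.

33/7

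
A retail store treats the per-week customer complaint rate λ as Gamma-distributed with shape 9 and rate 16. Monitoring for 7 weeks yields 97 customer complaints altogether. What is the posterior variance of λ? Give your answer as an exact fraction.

Total count 97 over total exposure 7 weeks.
Posterior: α' = 9 + 97 = 106, β' = 16 + 7 = 23.
Posterior variance = α'/β'² = 106/529.

106/529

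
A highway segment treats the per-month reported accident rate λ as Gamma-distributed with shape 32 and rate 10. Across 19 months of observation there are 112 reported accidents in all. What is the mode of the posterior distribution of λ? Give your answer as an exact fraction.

Total count 112 over total exposure 19 months.
Posterior: α' = 32 + 112 = 144, β' = 10 + 19 = 29.
Posterior mode = (α'−1)/β' = 143/29.

143/29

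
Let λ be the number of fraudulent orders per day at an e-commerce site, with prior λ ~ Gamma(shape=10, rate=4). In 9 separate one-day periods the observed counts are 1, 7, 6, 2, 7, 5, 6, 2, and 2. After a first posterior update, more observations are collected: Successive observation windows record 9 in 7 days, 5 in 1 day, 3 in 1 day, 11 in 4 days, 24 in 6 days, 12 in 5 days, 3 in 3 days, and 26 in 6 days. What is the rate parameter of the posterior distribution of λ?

Total count: 1 + 7 + 6 + 2 + 7 + 5 + 6 + 2 + 2 = 38.
Total exposure: 9 days.
After the first batch: Gamma(10 + 38, 4 + 9) = Gamma(48, 13).
Total count: 9 + 5 + 3 + 11 + 24 + 12 + 3 + 26 = 93.
Total exposure: 7 + 1 + 1 + 4 + 6 + 5 + 3 + 6 = 33 days.
After the second batch: Gamma(48 + 93, 13 + 33) = Gamma(141, 46).

46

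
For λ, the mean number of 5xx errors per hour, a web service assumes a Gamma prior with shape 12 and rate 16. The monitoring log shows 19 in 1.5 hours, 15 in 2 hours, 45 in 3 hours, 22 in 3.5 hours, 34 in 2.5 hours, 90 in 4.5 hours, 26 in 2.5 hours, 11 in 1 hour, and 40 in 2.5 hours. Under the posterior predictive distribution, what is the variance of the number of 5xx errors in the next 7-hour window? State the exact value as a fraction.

101108/1521

Total count: 19 + 15 + 45 + 22 + 34 + 90 + 26 + 11 + 40 = 302.
Total exposure: 1.5 + 2 + 3 + 3.5 + 2.5 + 4.5 + 2.5 + 1 + 2.5 = 23 hours.
Gamma(α, β) with Poisson data over total exposure Σt gives posterior Gamma(α+Σx, β+Σt) = Gamma(314, 39).
The posterior predictive for a window of length T is Negative Binomial with variance T·α'·(β'+T)/β'² = 7·314·46/1521 = 101108/1521.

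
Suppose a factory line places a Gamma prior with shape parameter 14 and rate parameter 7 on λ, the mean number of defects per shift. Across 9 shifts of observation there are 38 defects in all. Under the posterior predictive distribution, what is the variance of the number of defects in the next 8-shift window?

39

Total count 38 over total exposure 9 shifts.
Gamma(α, β) with Poisson data over total exposure Σt gives posterior Gamma(α+Σx, β+Σt) = Gamma(52, 16).
The posterior predictive for a window of length T is Negative Binomial with variance T·α'·(β'+T)/β'² = 8·52·24/256 = 39.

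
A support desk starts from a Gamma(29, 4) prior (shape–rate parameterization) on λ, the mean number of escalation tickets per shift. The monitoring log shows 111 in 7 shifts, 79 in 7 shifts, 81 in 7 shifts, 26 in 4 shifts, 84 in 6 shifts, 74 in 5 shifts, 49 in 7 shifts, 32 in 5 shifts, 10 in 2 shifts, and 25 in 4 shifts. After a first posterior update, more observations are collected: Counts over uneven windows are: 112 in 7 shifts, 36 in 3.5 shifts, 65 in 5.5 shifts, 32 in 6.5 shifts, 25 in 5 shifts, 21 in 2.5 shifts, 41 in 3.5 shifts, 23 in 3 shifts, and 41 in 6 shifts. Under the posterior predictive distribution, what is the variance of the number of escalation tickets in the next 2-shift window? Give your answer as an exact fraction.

272240/13467

Total count: 111 + 79 + 81 + 26 + 84 + 74 + 49 + 32 + 10 + 25 = 571.
Total exposure: 7 + 7 + 7 + 4 + 6 + 5 + 7 + 5 + 2 + 4 = 54 shifts.
After the first batch: Gamma(29 + 571, 4 + 54) = Gamma(600, 58).
Total count: 112 + 36 + 65 + 32 + 25 + 21 + 41 + 23 + 41 = 396.
Total exposure: 7 + 3.5 + 5.5 + 6.5 + 5 + 2.5 + 3.5 + 3 + 6 = 42.5 shifts.
After the second batch: Gamma(600 + 396, 58 + 42.5) = Gamma(996, 201/2).
The posterior predictive for a window of length T is Negative Binomial with variance T·α'·(β'+T)/β'² = 2·996·(205/2)/(40401/4) = 272240/13467.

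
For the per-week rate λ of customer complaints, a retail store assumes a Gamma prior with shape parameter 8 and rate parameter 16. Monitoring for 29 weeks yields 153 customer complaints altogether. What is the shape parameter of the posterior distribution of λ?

161

Total count 153 over total exposure 29 weeks.
Gamma(α, β) with Poisson data over total exposure Σt gives posterior Gamma(α+Σx, β+Σt) = Gamma(161, 45).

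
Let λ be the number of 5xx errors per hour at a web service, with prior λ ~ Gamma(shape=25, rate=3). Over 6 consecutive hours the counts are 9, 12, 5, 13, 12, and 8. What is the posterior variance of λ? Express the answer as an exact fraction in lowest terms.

Total count: 9 + 12 + 5 + 13 + 12 + 8 = 59.
Total exposure: 6 hours.
Conjugate update: add total count to the shape and total exposure to the rate, giving Gamma(84, 9).
Posterior variance = α'/β'² = 84/81 = 28/27.

28/27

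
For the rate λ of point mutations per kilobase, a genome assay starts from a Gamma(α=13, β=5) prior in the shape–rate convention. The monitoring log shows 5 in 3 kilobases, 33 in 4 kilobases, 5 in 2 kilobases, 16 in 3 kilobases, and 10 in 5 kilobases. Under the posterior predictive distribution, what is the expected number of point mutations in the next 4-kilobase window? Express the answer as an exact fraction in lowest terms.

Total count: 5 + 33 + 5 + 16 + 10 = 69.
Total exposure: 3 + 4 + 2 + 3 + 5 = 17 kilobases.
By Gamma–Poisson conjugacy, the posterior is Gamma(α + Σx, β + Σt) = Gamma(13 + 69, 5 + 17) = Gamma(82, 22).
Predictive mean over a 4-kilobase window = T·E[λ|data] = 4·82/22 = 164/11.

164/11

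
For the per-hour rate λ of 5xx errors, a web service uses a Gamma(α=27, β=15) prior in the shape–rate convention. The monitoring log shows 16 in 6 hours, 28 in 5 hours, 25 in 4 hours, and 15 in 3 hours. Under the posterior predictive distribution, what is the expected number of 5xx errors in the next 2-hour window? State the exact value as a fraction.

74/11

Total count: 16 + 28 + 25 + 15 = 84.
Total exposure: 6 + 5 + 4 + 3 = 18 hours.
Conjugate update: add total count to the shape and total exposure to the rate, giving Gamma(111, 33).
Predictive mean over a 2-hour window = T·E[λ|data] = 2·111/33 = 74/11.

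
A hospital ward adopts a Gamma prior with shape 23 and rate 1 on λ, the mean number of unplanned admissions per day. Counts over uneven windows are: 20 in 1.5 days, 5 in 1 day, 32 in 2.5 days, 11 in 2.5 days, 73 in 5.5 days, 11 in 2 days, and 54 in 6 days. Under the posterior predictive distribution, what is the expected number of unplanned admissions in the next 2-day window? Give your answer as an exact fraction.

Total count: 20 + 5 + 32 + 11 + 73 + 11 + 54 = 206.
Total exposure: 1.5 + 1 + 2.5 + 2.5 + 5.5 + 2 + 6 = 21 days.
Gamma(α, β) with Poisson data over total exposure Σt gives posterior Gamma(α+Σx, β+Σt) = Gamma(229, 22).
Predictive mean over a 2-day window = T·E[λ|data] = 2·229/22 = 229/11.

229/11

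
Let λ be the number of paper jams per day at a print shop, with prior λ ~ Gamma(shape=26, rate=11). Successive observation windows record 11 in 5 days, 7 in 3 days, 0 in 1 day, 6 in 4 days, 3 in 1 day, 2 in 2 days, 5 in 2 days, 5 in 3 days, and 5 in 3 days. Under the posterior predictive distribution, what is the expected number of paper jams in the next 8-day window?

Total count: 11 + 7 + 0 + 6 + 3 + 2 + 5 + 5 + 5 = 44.
Total exposure: 5 + 3 + 1 + 4 + 1 + 2 + 2 + 3 + 3 = 24 days.
By Gamma–Poisson conjugacy, the posterior is Gamma(α + Σx, β + Σt) = Gamma(26 + 44, 11 + 24) = Gamma(70, 35).
Predictive mean over an 8-day window = T·E[λ|data] = 8·70/35 = 16.

16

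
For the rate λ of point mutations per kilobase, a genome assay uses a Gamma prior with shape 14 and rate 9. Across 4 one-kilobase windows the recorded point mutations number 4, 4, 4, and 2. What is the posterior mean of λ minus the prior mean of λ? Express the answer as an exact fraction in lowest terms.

Total count: 4 + 4 + 4 + 2 = 14.
Total exposure: 4 kilobases.
By Gamma–Poisson conjugacy, the posterior is Gamma(α + Σx, β + Σt) = Gamma(14 + 14, 9 + 4) = Gamma(28, 13).
Posterior mean = 28/13 = 28/13; prior mean = 14/9 = 14/9. Difference = 28/13 − 14/9 = 70/117.

70/117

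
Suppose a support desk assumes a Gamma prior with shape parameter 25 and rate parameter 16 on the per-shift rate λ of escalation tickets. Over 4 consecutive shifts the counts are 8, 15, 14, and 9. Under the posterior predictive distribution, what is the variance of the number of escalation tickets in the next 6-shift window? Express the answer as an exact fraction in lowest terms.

2769/100

Total count: 8 + 15 + 14 + 9 = 46.
Total exposure: 4 shifts.
The Gamma prior is conjugate for the Poisson rate, so λ | data ~ Gamma(25+46, 16+4) = Gamma(71, 20).
The posterior predictive for a window of length T is Negative Binomial with variance T·α'·(β'+T)/β'² = 6·71·26/400 = 2769/100.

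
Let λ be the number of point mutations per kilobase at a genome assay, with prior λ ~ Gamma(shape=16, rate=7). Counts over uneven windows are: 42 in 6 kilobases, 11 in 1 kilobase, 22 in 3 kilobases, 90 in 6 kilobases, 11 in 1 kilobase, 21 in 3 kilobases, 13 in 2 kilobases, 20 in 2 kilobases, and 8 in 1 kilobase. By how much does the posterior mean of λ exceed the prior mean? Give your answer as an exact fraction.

Total count: 42 + 11 + 22 + 90 + 11 + 21 + 13 + 20 + 8 = 238.
Total exposure: 6 + 1 + 3 + 6 + 1 + 3 + 2 + 2 + 1 = 25 kilobases.
Conjugate update: add total count to the shape and total exposure to the rate, giving Gamma(254, 32).
Posterior mean = 254/32 = 127/16; prior mean = 16/7 = 16/7. Difference = 127/16 − 16/7 = 633/112.

633/112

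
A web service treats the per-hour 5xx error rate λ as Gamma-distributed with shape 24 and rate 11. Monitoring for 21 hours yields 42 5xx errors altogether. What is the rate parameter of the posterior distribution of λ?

Total count 42 over total exposure 21 hours.
Conjugate update: add total count to the shape and total exposure to the rate, giving Gamma(66, 32).

32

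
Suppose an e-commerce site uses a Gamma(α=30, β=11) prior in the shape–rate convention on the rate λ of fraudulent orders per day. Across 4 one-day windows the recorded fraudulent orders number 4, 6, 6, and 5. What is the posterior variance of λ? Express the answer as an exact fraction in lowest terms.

17/75

Total count: 4 + 6 + 6 + 5 = 21.
Total exposure: 4 days.
The Gamma prior is conjugate for the Poisson rate, so λ | data ~ Gamma(30+21, 11+4) = Gamma(51, 15).
Posterior variance = α'/β'² = 51/225 = 17/75.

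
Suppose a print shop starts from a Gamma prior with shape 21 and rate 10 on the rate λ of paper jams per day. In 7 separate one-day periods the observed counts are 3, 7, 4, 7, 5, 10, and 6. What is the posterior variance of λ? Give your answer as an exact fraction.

63/289

Total count: 3 + 7 + 4 + 7 + 5 + 10 + 6 = 42.
Total exposure: 7 days.
By Gamma–Poisson conjugacy, the posterior is Gamma(α + Σx, β + Σt) = Gamma(21 + 42, 10 + 7) = Gamma(63, 17).
Posterior variance = α'/β'² = 63/289.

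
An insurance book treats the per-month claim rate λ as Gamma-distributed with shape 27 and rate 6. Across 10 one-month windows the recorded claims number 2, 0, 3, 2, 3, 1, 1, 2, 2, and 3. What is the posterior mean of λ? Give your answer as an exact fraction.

23/8

Total count: 2 + 0 + 3 + 2 + 3 + 1 + 1 + 2 + 2 + 3 = 19.
Total exposure: 10 months.
Posterior: α' = 27 + 19 = 46, β' = 6 + 10 = 16.
Posterior mean = α'/β' = 46/16 = 23/8.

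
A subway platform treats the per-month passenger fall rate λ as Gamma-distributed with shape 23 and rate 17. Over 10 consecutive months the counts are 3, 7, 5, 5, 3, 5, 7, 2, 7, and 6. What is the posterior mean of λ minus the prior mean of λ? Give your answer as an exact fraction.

Total count: 3 + 7 + 5 + 5 + 3 + 5 + 7 + 2 + 7 + 6 = 50.
Total exposure: 10 months.
Posterior: α' = 23 + 50 = 73, β' = 17 + 10 = 27.
Posterior mean = 73/27 = 73/27; prior mean = 23/17 = 23/17. Difference = 73/27 − 23/17 = 620/459.

620/459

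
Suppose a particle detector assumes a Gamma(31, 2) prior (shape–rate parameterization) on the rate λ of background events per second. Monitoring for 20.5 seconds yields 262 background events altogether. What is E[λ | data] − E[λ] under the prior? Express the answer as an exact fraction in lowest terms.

Total count 262 over total exposure 20.5 seconds.
By Gamma–Poisson conjugacy, the posterior is Gamma(α + Σx, β + Σt) = Gamma(31 + 262, 2 + 20.5) = Gamma(293, 45/2).
Posterior mean = 293/(45/2) = 586/45; prior mean = 31/2 = 31/2. Difference = 586/45 − 31/2 = -223/90.

-223/90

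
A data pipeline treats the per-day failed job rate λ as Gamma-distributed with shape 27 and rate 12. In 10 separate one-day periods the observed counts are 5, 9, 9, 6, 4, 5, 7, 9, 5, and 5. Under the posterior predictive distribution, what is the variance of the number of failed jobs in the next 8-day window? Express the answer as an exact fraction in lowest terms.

5460/121

Total count: 5 + 9 + 9 + 6 + 4 + 5 + 7 + 9 + 5 + 5 = 64.
Total exposure: 10 days.
The Gamma prior is conjugate for the Poisson rate, so λ | data ~ Gamma(27+64, 12+10) = Gamma(91, 22).
The posterior predictive for a window of length T is Negative Binomial with variance T·α'·(β'+T)/β'² = 8·91·30/484 = 5460/121.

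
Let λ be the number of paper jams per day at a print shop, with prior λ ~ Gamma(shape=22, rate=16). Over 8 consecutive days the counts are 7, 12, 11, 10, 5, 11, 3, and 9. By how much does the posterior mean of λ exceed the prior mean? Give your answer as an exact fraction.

19/8

Total count: 7 + 12 + 11 + 10 + 5 + 11 + 3 + 9 = 68.
Total exposure: 8 days.
The Gamma prior is conjugate for the Poisson rate, so λ | data ~ Gamma(22+68, 16+8) = Gamma(90, 24).
Posterior mean = 90/24 = 15/4; prior mean = 22/16 = 11/8. Difference = 15/4 − 11/8 = 19/8.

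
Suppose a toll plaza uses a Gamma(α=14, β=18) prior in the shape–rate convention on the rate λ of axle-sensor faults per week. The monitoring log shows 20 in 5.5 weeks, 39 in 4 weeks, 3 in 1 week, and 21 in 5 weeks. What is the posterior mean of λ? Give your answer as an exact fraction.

194/67

Total count: 20 + 39 + 3 + 21 = 83.
Total exposure: 5.5 + 4 + 1 + 5 = 15.5 weeks.
Gamma(α, β) with Poisson data over total exposure Σt gives posterior Gamma(α+Σx, β+Σt) = Gamma(97, 67/2).
Posterior mean = α'/β' = 97/(67/2) = 194/67.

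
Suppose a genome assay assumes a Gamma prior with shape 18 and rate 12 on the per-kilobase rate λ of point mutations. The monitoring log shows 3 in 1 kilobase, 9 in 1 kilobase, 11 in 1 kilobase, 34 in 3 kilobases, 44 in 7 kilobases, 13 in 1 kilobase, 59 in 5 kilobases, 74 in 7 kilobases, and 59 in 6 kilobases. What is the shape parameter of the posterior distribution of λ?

324

Total count: 3 + 9 + 11 + 34 + 44 + 13 + 59 + 74 + 59 = 306.
Total exposure: 1 + 1 + 1 + 3 + 7 + 1 + 5 + 7 + 6 = 32 kilobases.
By Gamma–Poisson conjugacy, the posterior is Gamma(α + Σx, β + Σt) = Gamma(18 + 306, 12 + 32) = Gamma(324, 44).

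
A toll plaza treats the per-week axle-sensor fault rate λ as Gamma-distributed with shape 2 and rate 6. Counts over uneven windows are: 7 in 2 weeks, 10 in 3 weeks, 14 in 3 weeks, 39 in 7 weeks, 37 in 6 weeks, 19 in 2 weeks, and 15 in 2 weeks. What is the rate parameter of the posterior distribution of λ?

Total count: 7 + 10 + 14 + 39 + 37 + 19 + 15 = 141.
Total exposure: 2 + 3 + 3 + 7 + 6 + 2 + 2 = 25 weeks.
Gamma(α, β) with Poisson data over total exposure Σt gives posterior Gamma(α+Σx, β+Σt) = Gamma(143, 31).

31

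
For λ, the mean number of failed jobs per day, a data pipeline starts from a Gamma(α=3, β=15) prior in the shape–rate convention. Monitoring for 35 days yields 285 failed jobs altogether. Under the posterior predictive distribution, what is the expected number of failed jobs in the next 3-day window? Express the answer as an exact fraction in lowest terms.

432/25

Total count 285 over total exposure 35 days.
The Gamma prior is conjugate for the Poisson rate, so λ | data ~ Gamma(3+285, 15+35) = Gamma(288, 50).
Predictive mean over a 3-day window = T·E[λ|data] = 3·288/50 = 432/25.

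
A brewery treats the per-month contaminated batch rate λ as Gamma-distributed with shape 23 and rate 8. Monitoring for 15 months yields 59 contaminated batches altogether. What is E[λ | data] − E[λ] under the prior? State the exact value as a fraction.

Total count 59 over total exposure 15 months.
By Gamma–Poisson conjugacy, the posterior is Gamma(α + Σx, β + Σt) = Gamma(23 + 59, 8 + 15) = Gamma(82, 23).
Posterior mean = 82/23 = 82/23; prior mean = 23/8 = 23/8. Difference = 82/23 − 23/8 = 127/184.

127/184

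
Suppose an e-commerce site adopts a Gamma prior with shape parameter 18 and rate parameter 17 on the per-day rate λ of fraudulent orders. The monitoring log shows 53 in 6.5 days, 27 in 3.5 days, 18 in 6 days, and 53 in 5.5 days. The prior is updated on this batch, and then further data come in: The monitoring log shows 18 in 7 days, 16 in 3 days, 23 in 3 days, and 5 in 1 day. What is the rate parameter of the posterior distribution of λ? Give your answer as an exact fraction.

105/2

Total count: 53 + 27 + 18 + 53 = 151.
Total exposure: 6.5 + 3.5 + 6 + 5.5 = 21.5 days.
After the first batch: Gamma(18 + 151, 17 + 21.5) = Gamma(169, 77/2).
Total count: 18 + 16 + 23 + 5 = 62.
Total exposure: 7 + 3 + 3 + 1 = 14 days.
After the second batch: Gamma(169 + 62, 77/2 + 14) = Gamma(231, 105/2).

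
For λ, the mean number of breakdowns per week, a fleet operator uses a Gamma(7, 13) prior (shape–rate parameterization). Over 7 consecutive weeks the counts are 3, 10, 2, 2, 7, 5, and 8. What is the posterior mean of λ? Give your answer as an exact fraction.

11/5

Total count: 3 + 10 + 2 + 2 + 7 + 5 + 8 = 37.
Total exposure: 7 weeks.
Conjugate update: add total count to the shape and total exposure to the rate, giving Gamma(44, 20).
Posterior mean = α'/β' = 44/20 = 11/5.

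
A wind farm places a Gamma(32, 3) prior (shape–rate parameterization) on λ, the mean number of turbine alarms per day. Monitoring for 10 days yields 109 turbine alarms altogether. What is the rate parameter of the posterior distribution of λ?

Total count 109 over total exposure 10 days.
Gamma(α, β) with Poisson data over total exposure Σt gives posterior Gamma(α+Σx, β+Σt) = Gamma(141, 13).

13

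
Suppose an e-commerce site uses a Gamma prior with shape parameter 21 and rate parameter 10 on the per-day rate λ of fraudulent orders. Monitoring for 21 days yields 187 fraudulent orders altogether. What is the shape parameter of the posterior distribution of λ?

Total count 187 over total exposure 21 days.
Conjugate update: add total count to the shape and total exposure to the rate, giving Gamma(208, 31).

208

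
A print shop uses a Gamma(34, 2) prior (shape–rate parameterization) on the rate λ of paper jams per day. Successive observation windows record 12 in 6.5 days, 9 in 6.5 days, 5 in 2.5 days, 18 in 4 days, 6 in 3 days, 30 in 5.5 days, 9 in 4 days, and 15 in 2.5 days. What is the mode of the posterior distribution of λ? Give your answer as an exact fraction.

274/73

Total count: 12 + 9 + 5 + 18 + 6 + 30 + 9 + 15 = 104.
Total exposure: 6.5 + 6.5 + 2.5 + 4 + 3 + 5.5 + 4 + 2.5 = 34.5 days.
Posterior: α' = 34 + 104 = 138, β' = 2 + 34.5 = 73/2.
Posterior mode = (α'−1)/β' = 137/(73/2) = 274/73.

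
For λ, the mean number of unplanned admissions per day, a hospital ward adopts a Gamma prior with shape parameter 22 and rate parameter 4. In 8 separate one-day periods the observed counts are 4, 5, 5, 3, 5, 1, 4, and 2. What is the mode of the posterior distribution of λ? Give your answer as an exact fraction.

Total count: 4 + 5 + 5 + 3 + 5 + 1 + 4 + 2 = 29.
Total exposure: 8 days.
By Gamma–Poisson conjugacy, the posterior is Gamma(α + Σx, β + Σt) = Gamma(22 + 29, 4 + 8) = Gamma(51, 12).
Posterior mode = (α'−1)/β' = 50/12 = 25/6.

25/6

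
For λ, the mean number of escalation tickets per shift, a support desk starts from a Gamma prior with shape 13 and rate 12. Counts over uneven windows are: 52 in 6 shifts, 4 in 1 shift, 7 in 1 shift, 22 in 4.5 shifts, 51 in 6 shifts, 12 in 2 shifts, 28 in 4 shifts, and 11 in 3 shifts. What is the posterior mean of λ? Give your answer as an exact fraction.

Total count: 52 + 4 + 7 + 22 + 51 + 12 + 28 + 11 = 187.
Total exposure: 6 + 1 + 1 + 4.5 + 6 + 2 + 4 + 3 = 27.5 shifts.
Conjugate update: add total count to the shape and total exposure to the rate, giving Gamma(200, 79/2).
Posterior mean = α'/β' = 200/(79/2) = 400/79.

400/79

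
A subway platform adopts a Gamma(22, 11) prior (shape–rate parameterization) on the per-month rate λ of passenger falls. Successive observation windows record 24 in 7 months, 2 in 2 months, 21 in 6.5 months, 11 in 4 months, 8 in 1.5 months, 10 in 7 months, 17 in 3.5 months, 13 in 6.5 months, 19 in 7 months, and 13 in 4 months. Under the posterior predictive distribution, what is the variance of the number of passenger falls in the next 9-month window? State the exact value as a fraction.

Total count: 24 + 2 + 21 + 11 + 8 + 10 + 17 + 13 + 19 + 13 = 138.
Total exposure: 7 + 2 + 6.5 + 4 + 1.5 + 7 + 3.5 + 6.5 + 7 + 4 = 49 months.
Gamma(α, β) with Poisson data over total exposure Σt gives posterior Gamma(α+Σx, β+Σt) = Gamma(160, 60).
The posterior predictive for a window of length T is Negative Binomial with variance T·α'·(β'+T)/β'² = 9·160·69/3600 = 138/5.

138/5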